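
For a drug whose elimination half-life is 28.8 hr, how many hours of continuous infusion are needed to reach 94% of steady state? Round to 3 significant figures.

117 hours

k = ln 2 / 28.8 = 0.02407 hr⁻¹
f = 1 − e^(−kt)  ⇒  t = −ln(1 − f) / k
t = −ln(1 − 0.94) / 0.02407 = 2.813 / 0.02407 ≈ 117 hours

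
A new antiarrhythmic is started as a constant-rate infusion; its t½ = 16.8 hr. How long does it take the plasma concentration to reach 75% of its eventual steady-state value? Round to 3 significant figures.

k = ln 2 / 16.8 = 0.04126 hr⁻¹
f = 1 − e^(−kt)  ⇒  t = −ln(1 − f) / k
t = −ln(1 − 0.75) / 0.04126 = 1.386 / 0.04126 ≈ 33.6 hours

33.6 hours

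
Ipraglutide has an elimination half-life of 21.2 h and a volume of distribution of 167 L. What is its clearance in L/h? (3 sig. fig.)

5.46 L/h

k = ln 2 / t½ = ln 2 / 21.2 = 0.03270 h⁻¹
CL = k · V = 0.03270 × 167 ≈ 5.46 L/h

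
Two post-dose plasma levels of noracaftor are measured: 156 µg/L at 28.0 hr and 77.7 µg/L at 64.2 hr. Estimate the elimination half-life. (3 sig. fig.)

k = ln(C₁/C₂) / (t₂ − t₁) = ln(156/77.7) / (64.2 − 28.0)
  = 0.6970 / 36.20 = 0.01925 hr⁻¹
t½ = ln 2 / k = ln 2 / 0.01925 ≈ 36.0 hours

36.0 hours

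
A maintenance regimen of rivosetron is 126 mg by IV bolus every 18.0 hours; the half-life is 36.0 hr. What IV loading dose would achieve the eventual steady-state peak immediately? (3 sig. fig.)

k = ln 2 / 36.0 = 0.01925 hr⁻¹
Accumulation ratio R = 1 / (1 − e^(−kτ)) = 1 / (1 − e^(−0.01925×18.0)) = 1 / (1 − 0.7071) = 3.414
Loading dose = maintenance dose × R = 126 × 3.414 ≈ 430 mg

430 mg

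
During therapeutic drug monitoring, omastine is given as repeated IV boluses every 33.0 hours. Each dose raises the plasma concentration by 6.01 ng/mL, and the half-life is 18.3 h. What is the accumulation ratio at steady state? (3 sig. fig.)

1.40

k = ln 2 / 18.3 = 0.03788 h⁻¹
Fraction remaining after one interval: e^(−kτ) = e^(−0.03788 × 33.0) = 0.2865
R = 1 / (1 − 0.2865) = 1 / 0.7135 ≈ 1.40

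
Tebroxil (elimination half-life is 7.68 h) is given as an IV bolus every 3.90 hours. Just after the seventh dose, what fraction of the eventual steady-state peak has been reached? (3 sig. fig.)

k = ln 2 / 7.68 = 0.09025 h⁻¹
f_n = 1 − e^(−nkτ) = 1 − e^(−7 × 0.09025 × 3.90) = 1 − e^(−2.464) = 1 − 0.08510 ≈ 0.915

0.915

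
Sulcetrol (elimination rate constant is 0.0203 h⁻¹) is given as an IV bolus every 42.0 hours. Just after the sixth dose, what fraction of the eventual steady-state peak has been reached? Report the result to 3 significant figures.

f_n = 1 − e^(−nkτ) = 1 − e^(−6 × 0.02030 × 42.0) = 1 − e^(−5.116) = 1 − 0.006002 ≈ 0.994

0.994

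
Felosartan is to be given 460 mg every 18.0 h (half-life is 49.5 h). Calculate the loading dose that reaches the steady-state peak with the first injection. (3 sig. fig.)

2060 mg

k = ln 2 / 49.5 = 0.01400 h⁻¹
Accumulation ratio R = 1 / (1 − e^(−kτ)) = 1 / (1 − e^(−0.01400×18.0)) = 1 / (1 − 0.7772) = 4.488
Loading dose = maintenance dose × R = 460 × 4.488 ≈ 2060 mg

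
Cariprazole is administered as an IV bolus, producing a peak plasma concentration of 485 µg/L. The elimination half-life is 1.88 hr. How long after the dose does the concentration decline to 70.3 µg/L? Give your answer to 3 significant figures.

k = ln 2 / 1.88 = 0.3687 hr⁻¹
C(t) = C₀ e^(−kt)  ⇒  t = ln(C₀/C) / k
t = ln(485/70.3) / 0.3687 = 1.931 / 0.3687 ≈ 5.24 hours

5.24 hours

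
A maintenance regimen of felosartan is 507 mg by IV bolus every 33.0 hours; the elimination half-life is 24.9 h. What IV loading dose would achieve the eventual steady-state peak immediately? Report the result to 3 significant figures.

844 mg

k = ln 2 / 24.9 = 0.02784 h⁻¹
Accumulation ratio R = 1 / (1 − e^(−kτ)) = 1 / (1 − e^(−0.02784×33.0)) = 1 / (1 − 0.3991) = 1.664
Loading dose = maintenance dose × R = 507 × 1.664 ≈ 844 mg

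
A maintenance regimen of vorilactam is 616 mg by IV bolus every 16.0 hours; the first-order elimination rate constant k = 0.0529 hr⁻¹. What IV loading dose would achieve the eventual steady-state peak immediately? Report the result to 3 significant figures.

1080 mg

Accumulation ratio R = 1 / (1 − e^(−kτ)) = 1 / (1 − e^(−0.05290×16.0)) = 1 / (1 − 0.4290) = 1.751
Loading dose = maintenance dose × R = 616 × 1.751 ≈ 1080 mg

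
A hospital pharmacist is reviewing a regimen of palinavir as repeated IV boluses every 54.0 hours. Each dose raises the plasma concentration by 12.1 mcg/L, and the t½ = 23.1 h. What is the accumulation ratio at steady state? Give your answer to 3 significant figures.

1.25

k = ln 2 / 23.1 = 0.03001 h⁻¹
Fraction remaining after one interval: e^(−kτ) = e^(−0.03001 × 54.0) = 0.1978
R = 1 / (1 − 0.1978) = 1 / 0.8022 ≈ 1.25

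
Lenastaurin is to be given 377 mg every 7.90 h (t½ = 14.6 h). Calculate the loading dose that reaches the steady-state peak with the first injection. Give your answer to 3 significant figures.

k = ln 2 / 14.6 = 0.04748 h⁻¹
Accumulation ratio R = 1 / (1 − e^(−kτ)) = 1 / (1 − e^(−0.04748×7.90)) = 1 / (1 − 0.6872) = 3.197
Loading dose = maintenance dose × R = 377 × 3.197 ≈ 1210 mg

1210 mg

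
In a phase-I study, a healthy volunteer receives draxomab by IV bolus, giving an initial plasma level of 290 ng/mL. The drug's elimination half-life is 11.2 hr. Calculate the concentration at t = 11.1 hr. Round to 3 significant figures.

k = ln 2 / 11.2 = 0.06189 hr⁻¹
11.1 hr is 0.9911 half-lives, so C = 290 × (1/2)^0.9911 = 290 × 0.5031 ≈ 146 ng/mL

146 ng/mL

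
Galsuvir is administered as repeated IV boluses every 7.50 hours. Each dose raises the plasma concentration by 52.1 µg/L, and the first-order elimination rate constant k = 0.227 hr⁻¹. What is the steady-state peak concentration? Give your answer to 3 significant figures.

63.7 µg/L

Fraction remaining after one interval: e^(−kτ) = e^(−0.2270 × 7.50) = 0.1822
R = 1 / (1 − 0.1822) = 1.223
Css,max = 52.1 × 1.223 ≈ 63.7 µg/L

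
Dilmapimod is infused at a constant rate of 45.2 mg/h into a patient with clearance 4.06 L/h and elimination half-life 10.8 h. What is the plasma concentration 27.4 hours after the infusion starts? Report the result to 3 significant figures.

9.21 µg/mL

Css = rate / CL = 45.2 / 4.06 = 11.13 µg/mL
k = ln 2 / 10.8 = 0.06418 h⁻¹
C(t) = Css (1 − e^(−kt)) = 11.13 × (1 − e^(−1.759)) = 11.13 × 0.8277 ≈ 9.21 µg/mL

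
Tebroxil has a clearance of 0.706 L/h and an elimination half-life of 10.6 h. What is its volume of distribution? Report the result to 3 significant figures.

k = ln 2 / t½ = ln 2 / 10.6 = 0.06539 h⁻¹
V = CL / k = 0.706 / 0.06539 ≈ 10.8 L

10.8 L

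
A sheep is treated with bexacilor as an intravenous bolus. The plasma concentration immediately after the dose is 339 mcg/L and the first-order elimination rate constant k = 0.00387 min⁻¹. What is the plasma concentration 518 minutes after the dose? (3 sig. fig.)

C(t) = C₀ e^(−kt) = 339 × e^(−0.003870 × 518) = 339 × e^(−2.005) = 339 × 0.1347 ≈ 45.7 mcg/L

45.7 mcg/L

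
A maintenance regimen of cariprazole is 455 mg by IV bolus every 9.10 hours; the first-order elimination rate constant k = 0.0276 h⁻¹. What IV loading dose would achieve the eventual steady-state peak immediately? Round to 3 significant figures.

Accumulation ratio R = 1 / (1 − e^(−kτ)) = 1 / (1 − e^(−0.02760×9.10)) = 1 / (1 − 0.7779) = 4.502
Loading dose = maintenance dose × R = 455 × 4.502 ≈ 2050 mg

2050 mg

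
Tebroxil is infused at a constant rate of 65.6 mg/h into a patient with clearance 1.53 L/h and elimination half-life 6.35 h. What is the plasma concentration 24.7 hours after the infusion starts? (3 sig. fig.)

Css = rate / CL = 65.6 / 1.53 = 42.88 µg/mL
k = ln 2 / 6.35 = 0.1092 h⁻¹
C(t) = Css (1 − e^(−kt)) = 42.88 × (1 − e^(−2.696)) = 42.88 × 0.9325 ≈ 40.0 µg/mL

40.0 µg/mL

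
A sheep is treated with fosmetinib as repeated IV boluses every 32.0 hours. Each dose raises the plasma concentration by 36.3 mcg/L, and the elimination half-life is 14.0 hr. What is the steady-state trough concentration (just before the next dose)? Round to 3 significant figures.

9.37 mcg/L

k = ln 2 / 14.0 = 0.04951 hr⁻¹
Fraction remaining after one interval: e^(−kτ) = e^(−0.04951 × 32.0) = 0.2051
R = 1 / (1 − 0.2051) = 1.258
Css,max = 36.3 × 1.258 = 45.67 mcg/L
Css,min = Css,max × e^(−kτ) = 45.67 × 0.2051 ≈ 9.37 mcg/L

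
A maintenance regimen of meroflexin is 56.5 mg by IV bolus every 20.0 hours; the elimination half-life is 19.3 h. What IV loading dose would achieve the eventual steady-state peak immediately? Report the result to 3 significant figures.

110 mg

k = ln 2 / 19.3 = 0.03591 h⁻¹
Accumulation ratio R = 1 / (1 − e^(−kτ)) = 1 / (1 − e^(−0.03591×20.0)) = 1 / (1 − 0.4876) = 1.952
Loading dose = maintenance dose × R = 56.5 × 1.952 ≈ 110 mg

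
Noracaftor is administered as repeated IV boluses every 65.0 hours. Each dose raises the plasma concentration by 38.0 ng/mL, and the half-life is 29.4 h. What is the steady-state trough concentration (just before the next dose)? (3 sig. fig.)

10.5 ng/mL

k = ln 2 / 29.4 = 0.02358 h⁻¹
Fraction remaining after one interval: e^(−kτ) = e^(−0.02358 × 65.0) = 0.2160
R = 1 / (1 − 0.2160) = 1.276
Css,max = 38.0 × 1.276 = 48.47 ng/mL
Css,min = Css,max × e^(−kτ) = 48.47 × 0.2160 ≈ 10.5 ng/mL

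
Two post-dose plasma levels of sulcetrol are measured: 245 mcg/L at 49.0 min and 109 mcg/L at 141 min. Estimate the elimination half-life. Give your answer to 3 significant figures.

78.7 minutes

k = ln(C₁/C₂) / (t₂ − t₁) = ln(245/109) / (141 − 49.0)
  = 0.8099 / 92.00 = 0.008803 min⁻¹
t½ = ln 2 / k = ln 2 / 0.008803 ≈ 78.7 minutes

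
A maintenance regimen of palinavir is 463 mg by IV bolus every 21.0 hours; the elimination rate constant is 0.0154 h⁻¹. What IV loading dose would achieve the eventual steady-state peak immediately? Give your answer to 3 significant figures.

1680 mg

Accumulation ratio R = 1 / (1 − e^(−kτ)) = 1 / (1 − e^(−0.01540×21.0)) = 1 / (1 − 0.7237) = 3.619
Loading dose = maintenance dose × R = 463 × 3.619 ≈ 1680 mg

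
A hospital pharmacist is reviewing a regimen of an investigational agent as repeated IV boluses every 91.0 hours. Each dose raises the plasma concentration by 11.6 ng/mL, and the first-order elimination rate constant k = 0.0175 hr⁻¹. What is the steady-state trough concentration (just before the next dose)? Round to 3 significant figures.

2.96 ng/mL

Fraction remaining after one interval: e^(−kτ) = e^(−0.01750 × 91.0) = 0.2034
R = 1 / (1 − 0.2034) = 1.255
Css,max = 11.6 × 1.255 = 14.56 ng/mL
Css,min = Css,max × e^(−kτ) = 14.56 × 0.2034 ≈ 2.96 ng/mL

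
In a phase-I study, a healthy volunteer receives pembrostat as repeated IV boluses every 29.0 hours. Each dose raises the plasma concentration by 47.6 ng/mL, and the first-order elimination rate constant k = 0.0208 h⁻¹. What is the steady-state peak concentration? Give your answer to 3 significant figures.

105 ng/mL

Fraction remaining after one interval: e^(−kτ) = e^(−0.02080 × 29.0) = 0.5471
R = 1 / (1 − 0.5471) = 2.208
Css,max = 47.6 × 2.208 ≈ 105 ng/mL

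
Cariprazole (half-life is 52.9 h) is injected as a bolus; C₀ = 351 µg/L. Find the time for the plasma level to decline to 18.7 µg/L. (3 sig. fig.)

k = ln 2 / 52.9 = 0.01310 h⁻¹
C(t) = C₀ e^(−kt)  ⇒  t = ln(C₀/C) / k
t = ln(351/18.7) / 0.01310 = 2.932 / 0.01310 ≈ 224 hours

224 hours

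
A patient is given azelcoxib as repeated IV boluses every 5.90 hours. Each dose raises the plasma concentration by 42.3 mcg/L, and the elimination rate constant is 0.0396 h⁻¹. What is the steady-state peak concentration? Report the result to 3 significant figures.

203 mcg/L

Fraction remaining after one interval: e^(−kτ) = e^(−0.03960 × 5.90) = 0.7916
R = 1 / (1 − 0.7916) = 4.800
Css,max = 42.3 × 4.800 ≈ 203 mcg/L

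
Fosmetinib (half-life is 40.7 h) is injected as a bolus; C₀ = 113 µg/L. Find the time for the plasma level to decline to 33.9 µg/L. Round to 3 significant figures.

70.7 hours

k = ln 2 / 40.7 = 0.01703 h⁻¹
C(t) = C₀ e^(−kt)  ⇒  t = ln(C₀/C) / k
t = ln(113/33.9) / 0.01703 = 1.204 / 0.01703 ≈ 70.7 hours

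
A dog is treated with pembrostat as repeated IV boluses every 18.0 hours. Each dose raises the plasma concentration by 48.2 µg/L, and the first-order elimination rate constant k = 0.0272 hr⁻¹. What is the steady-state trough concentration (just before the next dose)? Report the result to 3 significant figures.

76.3 µg/L

Fraction remaining after one interval: e^(−kτ) = e^(−0.02720 × 18.0) = 0.6129
R = 1 / (1 − 0.6129) = 2.583
Css,max = 48.2 × 2.583 = 124.5 µg/L
Css,min = Css,max × e^(−kτ) = 124.5 × 0.6129 ≈ 76.3 µg/L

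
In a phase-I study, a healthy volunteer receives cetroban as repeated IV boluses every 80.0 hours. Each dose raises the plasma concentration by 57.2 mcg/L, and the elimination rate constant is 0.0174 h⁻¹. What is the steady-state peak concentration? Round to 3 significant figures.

76.1 mcg/L

Fraction remaining after one interval: e^(−kτ) = e^(−0.01740 × 80.0) = 0.2486
R = 1 / (1 − 0.2486) = 1.331
Css,max = 57.2 × 1.331 ≈ 76.1 mcg/L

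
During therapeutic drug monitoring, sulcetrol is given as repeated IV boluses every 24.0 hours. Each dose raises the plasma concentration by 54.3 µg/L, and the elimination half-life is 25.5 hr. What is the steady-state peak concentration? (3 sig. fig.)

k = ln 2 / 25.5 = 0.02718 hr⁻¹
Fraction remaining after one interval: e^(−kτ) = e^(−0.02718 × 24.0) = 0.5208
R = 1 / (1 − 0.5208) = 2.087
Css,max = 54.3 × 2.087 ≈ 113 µg/L

113 µg/L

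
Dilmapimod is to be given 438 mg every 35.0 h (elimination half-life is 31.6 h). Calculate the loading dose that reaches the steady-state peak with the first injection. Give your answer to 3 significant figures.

817 mg

k = ln 2 / 31.6 = 0.02194 h⁻¹
Accumulation ratio R = 1 / (1 − e^(−kτ)) = 1 / (1 − e^(−0.02194×35.0)) = 1 / (1 − 0.4641) = 1.866
Loading dose = maintenance dose × R = 438 × 1.866 ≈ 817 mg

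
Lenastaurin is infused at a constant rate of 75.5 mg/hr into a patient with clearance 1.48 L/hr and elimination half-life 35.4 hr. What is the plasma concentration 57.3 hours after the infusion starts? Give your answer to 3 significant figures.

34.4 µg/mL

Css = rate / CL = 75.5 / 1.48 = 51.01 µg/mL
k = ln 2 / 35.4 = 0.01958 hr⁻¹
C(t) = Css (1 − e^(−kt)) = 51.01 × (1 − e^(−1.122)) = 51.01 × 0.6744 ≈ 34.4 µg/mL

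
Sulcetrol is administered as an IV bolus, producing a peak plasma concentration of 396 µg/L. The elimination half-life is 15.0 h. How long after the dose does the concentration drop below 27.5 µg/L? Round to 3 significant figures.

57.7 hours

k = ln 2 / 15.0 = 0.04621 h⁻¹
C(t) = C₀ e^(−kt)  ⇒  t = ln(C₀/C) / k
t = ln(396/27.5) / 0.04621 = 2.667 / 0.04621 ≈ 57.7 hours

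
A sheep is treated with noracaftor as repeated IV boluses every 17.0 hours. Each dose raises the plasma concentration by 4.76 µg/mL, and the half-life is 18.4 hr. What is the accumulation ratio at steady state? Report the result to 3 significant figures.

2.11

k = ln 2 / 18.4 = 0.03767 hr⁻¹
Fraction remaining after one interval: e^(−kτ) = e^(−0.03767 × 17.0) = 0.5271
R = 1 / (1 − 0.5271) = 1 / 0.4729 ≈ 2.11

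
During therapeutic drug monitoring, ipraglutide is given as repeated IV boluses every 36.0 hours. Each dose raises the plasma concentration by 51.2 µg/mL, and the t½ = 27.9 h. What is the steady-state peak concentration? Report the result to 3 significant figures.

k = ln 2 / 27.9 = 0.02484 h⁻¹
Fraction remaining after one interval: e^(−kτ) = e^(−0.02484 × 36.0) = 0.4089
R = 1 / (1 − 0.4089) = 1.692
Css,max = 51.2 × 1.692 ≈ 86.6 µg/mL

86.6 µg/mL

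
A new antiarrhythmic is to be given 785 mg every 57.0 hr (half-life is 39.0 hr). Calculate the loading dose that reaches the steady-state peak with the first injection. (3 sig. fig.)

k = ln 2 / 39.0 = 0.01777 hr⁻¹
Accumulation ratio R = 1 / (1 − e^(−kτ)) = 1 / (1 − e^(−0.01777×57.0)) = 1 / (1 − 0.3631) = 1.570
Loading dose = maintenance dose × R = 785 × 1.570 ≈ 1230 mg

1230 mg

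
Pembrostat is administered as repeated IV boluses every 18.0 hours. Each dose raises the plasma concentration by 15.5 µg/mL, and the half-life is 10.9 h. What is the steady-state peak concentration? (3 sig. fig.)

k = ln 2 / 10.9 = 0.06359 h⁻¹
Fraction remaining after one interval: e^(−kτ) = e^(−0.06359 × 18.0) = 0.3183
R = 1 / (1 − 0.3183) = 1.467
Css,max = 15.5 × 1.467 ≈ 22.7 µg/mL

22.7 µg/mL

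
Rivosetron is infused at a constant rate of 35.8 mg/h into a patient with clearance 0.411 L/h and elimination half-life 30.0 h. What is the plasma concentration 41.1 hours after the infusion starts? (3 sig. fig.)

53.4 mg/L

Css = rate / CL = 35.8 / 0.411 = 87.10 mg/L
k = ln 2 / 30.0 = 0.02310 h⁻¹
C(t) = Css (1 − e^(−kt)) = 87.10 × (1 − e^(−0.9496)) = 87.10 × 0.6131 ≈ 53.4 mg/L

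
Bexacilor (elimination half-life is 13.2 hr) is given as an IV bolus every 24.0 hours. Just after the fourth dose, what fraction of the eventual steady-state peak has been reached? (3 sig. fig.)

0.994

k = ln 2 / 13.2 = 0.05251 hr⁻¹
f_n = 1 − e^(−nkτ) = 1 − e^(−4 × 0.05251 × 24.0) = 1 − e^(−5.041) = 1 − 0.006467 ≈ 0.994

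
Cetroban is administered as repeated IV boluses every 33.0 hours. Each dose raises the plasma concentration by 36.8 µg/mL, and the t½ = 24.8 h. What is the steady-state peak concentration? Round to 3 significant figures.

k = ln 2 / 24.8 = 0.02795 h⁻¹
Fraction remaining after one interval: e^(−kτ) = e^(−0.02795 × 33.0) = 0.3976
R = 1 / (1 − 0.3976) = 1.660
Css,max = 36.8 × 1.660 ≈ 61.1 µg/mL

61.1 µg/mL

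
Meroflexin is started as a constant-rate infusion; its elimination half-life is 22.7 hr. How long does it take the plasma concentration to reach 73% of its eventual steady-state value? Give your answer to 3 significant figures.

42.9 hours

k = ln 2 / 22.7 = 0.03054 hr⁻¹
f = 1 − e^(−kt)  ⇒  t = −ln(1 − f) / k
t = −ln(1 − 0.73) / 0.03054 = 1.309 / 0.03054 ≈ 42.9 hours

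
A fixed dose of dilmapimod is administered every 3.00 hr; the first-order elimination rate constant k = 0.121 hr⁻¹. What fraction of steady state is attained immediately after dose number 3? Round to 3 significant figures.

f_n = 1 − e^(−nkτ) = 1 − e^(−3 × 0.1210 × 3.00) = 1 − e^(−1.089) = 1 − 0.3366 ≈ 0.663

0.663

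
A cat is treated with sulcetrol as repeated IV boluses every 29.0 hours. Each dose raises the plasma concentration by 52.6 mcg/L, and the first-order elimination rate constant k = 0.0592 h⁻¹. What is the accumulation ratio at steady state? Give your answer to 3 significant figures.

Fraction remaining after one interval: e^(−kτ) = e^(−0.05920 × 29.0) = 0.1796
R = 1 / (1 − 0.1796) = 1 / 0.8204 ≈ 1.22

1.22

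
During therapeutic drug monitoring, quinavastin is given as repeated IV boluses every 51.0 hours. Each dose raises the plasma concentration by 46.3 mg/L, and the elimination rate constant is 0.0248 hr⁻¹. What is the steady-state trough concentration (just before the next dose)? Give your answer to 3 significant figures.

Fraction remaining after one interval: e^(−kτ) = e^(−0.02480 × 51.0) = 0.2823
R = 1 / (1 − 0.2823) = 1.393
Css,max = 46.3 × 1.393 = 64.51 mg/L
Css,min = Css,max × e^(−kτ) = 64.51 × 0.2823 ≈ 18.2 mg/L

18.2 mg/L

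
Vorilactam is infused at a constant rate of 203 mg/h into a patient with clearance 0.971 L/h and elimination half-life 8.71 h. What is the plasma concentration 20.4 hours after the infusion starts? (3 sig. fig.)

Css = rate / CL = 203 / 0.971 = 209.1 mg/L
k = ln 2 / 8.71 = 0.07958 h⁻¹
C(t) = Css (1 − e^(−kt)) = 209.1 × (1 − e^(−1.623)) = 209.1 × 0.8028 ≈ 168 mg/L

168 mg/L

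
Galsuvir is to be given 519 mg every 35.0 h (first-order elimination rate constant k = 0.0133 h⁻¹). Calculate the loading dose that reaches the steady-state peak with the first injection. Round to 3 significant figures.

1390 mg

Accumulation ratio R = 1 / (1 − e^(−kτ)) = 1 / (1 − e^(−0.01330×35.0)) = 1 / (1 − 0.6278) = 2.687
Loading dose = maintenance dose × R = 519 × 2.687 ≈ 1390 mg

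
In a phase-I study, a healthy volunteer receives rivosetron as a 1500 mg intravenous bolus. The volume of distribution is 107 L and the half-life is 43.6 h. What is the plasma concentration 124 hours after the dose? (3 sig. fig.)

C₀ = dose / V = 1500 / 107 = 14.02 mg/L
k = ln 2 / 43.6 = 0.01590 h⁻¹
C(t) = C₀ e^(−kt) = 14.02 × e^(−0.01590 × 124) = 14.02 × e^(−1.971) = 14.02 × 0.1393 ≈ 1.95 mg/L

1.95 mg/L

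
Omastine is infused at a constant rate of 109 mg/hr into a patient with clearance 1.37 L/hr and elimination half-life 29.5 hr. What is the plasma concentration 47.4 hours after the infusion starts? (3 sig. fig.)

Css = rate / CL = 109 / 1.37 = 79.56 µg/mL
k = ln 2 / 29.5 = 0.02350 hr⁻¹
C(t) = Css (1 − e^(−kt)) = 79.56 × (1 − e^(−1.114)) = 79.56 × 0.6717 ≈ 53.4 µg/mL

53.4 µg/mL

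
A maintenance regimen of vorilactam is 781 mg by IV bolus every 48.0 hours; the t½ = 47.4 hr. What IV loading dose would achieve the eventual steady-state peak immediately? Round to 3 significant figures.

1550 mg

k = ln 2 / 47.4 = 0.01462 hr⁻¹
Accumulation ratio R = 1 / (1 − e^(−kτ)) = 1 / (1 − e^(−0.01462×48.0)) = 1 / (1 − 0.4956) = 1.983
Loading dose = maintenance dose × R = 781 × 1.983 ≈ 1550 mg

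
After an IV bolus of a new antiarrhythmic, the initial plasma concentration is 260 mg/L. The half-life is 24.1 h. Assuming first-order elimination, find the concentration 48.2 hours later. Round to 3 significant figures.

k = ln 2 / 24.1 = 0.02876 h⁻¹
48.2 h is 2.000 half-lives, so C = 260 × (1/2)^2.000 = 260 × 0.2500 ≈ 65.0 mg/L

65.0 mg/L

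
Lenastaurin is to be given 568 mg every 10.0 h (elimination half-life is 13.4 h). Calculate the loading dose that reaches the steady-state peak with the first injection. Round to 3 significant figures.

1410 mg

k = ln 2 / 13.4 = 0.05173 h⁻¹
Accumulation ratio R = 1 / (1 − e^(−kτ)) = 1 / (1 − e^(−0.05173×10.0)) = 1 / (1 − 0.5961) = 2.476
Loading dose = maintenance dose × R = 568 × 2.476 ≈ 1410 mg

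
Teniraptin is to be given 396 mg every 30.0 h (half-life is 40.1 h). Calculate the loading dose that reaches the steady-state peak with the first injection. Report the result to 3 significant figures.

k = ln 2 / 40.1 = 0.01729 h⁻¹
Accumulation ratio R = 1 / (1 − e^(−kτ)) = 1 / (1 − e^(−0.01729×30.0)) = 1 / (1 − 0.5954) = 2.471
Loading dose = maintenance dose × R = 396 × 2.471 ≈ 979 mg

979 mg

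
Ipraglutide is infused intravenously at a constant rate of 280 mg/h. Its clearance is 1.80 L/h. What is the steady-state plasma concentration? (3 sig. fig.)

156 mg/L

Css = infusion rate / CL = 280 / 1.80 ≈ 156 mg/L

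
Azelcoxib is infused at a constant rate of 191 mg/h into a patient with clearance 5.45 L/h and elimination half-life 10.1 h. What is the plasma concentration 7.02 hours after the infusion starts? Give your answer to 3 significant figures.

Css = rate / CL = 191 / 5.45 = 35.05 mg/L
k = ln 2 / 10.1 = 0.06863 h⁻¹
C(t) = Css (1 − e^(−kt)) = 35.05 × (1 − e^(−0.4818)) = 35.05 × 0.3823 ≈ 13.4 mg/L

13.4 mg/L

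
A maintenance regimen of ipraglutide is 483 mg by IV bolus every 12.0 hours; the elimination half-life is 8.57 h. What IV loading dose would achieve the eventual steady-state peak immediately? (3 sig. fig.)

778 mg

k = ln 2 / 8.57 = 0.08088 h⁻¹
Accumulation ratio R = 1 / (1 − e^(−kτ)) = 1 / (1 − e^(−0.08088×12.0)) = 1 / (1 − 0.3789) = 1.610
Loading dose = maintenance dose × R = 483 × 1.610 ≈ 778 mg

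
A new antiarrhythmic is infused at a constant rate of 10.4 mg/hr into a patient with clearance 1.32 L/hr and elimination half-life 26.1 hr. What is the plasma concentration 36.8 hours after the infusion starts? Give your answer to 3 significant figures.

Css = rate / CL = 10.4 / 1.32 = 7.879 mg/L
k = ln 2 / 26.1 = 0.02656 hr⁻¹
C(t) = Css (1 − e^(−kt)) = 7.879 × (1 − e^(−0.9773)) = 7.879 × 0.6237 ≈ 4.91 mg/L

4.91 mg/L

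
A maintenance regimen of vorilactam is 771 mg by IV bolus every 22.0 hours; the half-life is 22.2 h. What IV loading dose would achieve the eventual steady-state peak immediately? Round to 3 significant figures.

k = ln 2 / 22.2 = 0.03122 h⁻¹
Accumulation ratio R = 1 / (1 − e^(−kτ)) = 1 / (1 − e^(−0.03122×22.0)) = 1 / (1 − 0.5031) = 2.013
Loading dose = maintenance dose × R = 771 × 2.013 ≈ 1550 mg

1550 mg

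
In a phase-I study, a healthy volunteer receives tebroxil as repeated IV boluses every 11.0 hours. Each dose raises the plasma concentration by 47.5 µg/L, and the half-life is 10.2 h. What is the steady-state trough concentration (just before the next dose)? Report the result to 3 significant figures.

42.7 µg/L

k = ln 2 / 10.2 = 0.06796 h⁻¹
Fraction remaining after one interval: e^(−kτ) = e^(−0.06796 × 11.0) = 0.4735
R = 1 / (1 − 0.4735) = 1.899
Css,max = 47.5 × 1.899 = 90.23 µg/L
Css,min = Css,max × e^(−kτ) = 90.23 × 0.4735 ≈ 42.7 µg/L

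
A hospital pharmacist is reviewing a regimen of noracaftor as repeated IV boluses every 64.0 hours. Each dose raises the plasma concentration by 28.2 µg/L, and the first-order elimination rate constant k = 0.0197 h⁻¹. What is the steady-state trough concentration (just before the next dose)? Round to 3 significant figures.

11.2 µg/L

Fraction remaining after one interval: e^(−kτ) = e^(−0.01970 × 64.0) = 0.2834
R = 1 / (1 − 0.2834) = 1.396
Css,max = 28.2 × 1.396 = 39.35 µg/L
Css,min = Css,max × e^(−kτ) = 39.35 × 0.2834 ≈ 11.2 µg/L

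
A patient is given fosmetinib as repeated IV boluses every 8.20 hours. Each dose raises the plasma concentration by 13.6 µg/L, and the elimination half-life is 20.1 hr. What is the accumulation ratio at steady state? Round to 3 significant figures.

k = ln 2 / 20.1 = 0.03448 hr⁻¹
Fraction remaining after one interval: e^(−kτ) = e^(−0.03448 × 8.20) = 0.7537
R = 1 / (1 − 0.7537) = 1 / 0.2463 ≈ 4.06

4.06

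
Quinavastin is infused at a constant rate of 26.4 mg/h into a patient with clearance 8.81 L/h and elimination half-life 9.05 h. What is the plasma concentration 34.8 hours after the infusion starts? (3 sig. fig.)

Css = rate / CL = 26.4 / 8.81 = 2.997 mg/L
k = ln 2 / 9.05 = 0.07659 h⁻¹
C(t) = Css (1 − e^(−kt)) = 2.997 × (1 − e^(−2.665)) = 2.997 × 0.9304 ≈ 2.79 mg/L

2.79 mg/L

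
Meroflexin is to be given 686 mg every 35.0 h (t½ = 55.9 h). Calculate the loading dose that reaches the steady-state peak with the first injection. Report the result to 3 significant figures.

k = ln 2 / 55.9 = 0.01240 h⁻¹
Accumulation ratio R = 1 / (1 − e^(−kτ)) = 1 / (1 − e^(−0.01240×35.0)) = 1 / (1 − 0.6479) = 2.840
Loading dose = maintenance dose × R = 686 × 2.840 ≈ 1950 mg

1950 mg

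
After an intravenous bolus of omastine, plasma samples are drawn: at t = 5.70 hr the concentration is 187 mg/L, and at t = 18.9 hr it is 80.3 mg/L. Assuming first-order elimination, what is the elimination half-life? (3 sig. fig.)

10.8 hours

k = ln(C₁/C₂) / (t₂ − t₁) = ln(187/80.3) / (18.9 − 5.70)
  = 0.8453 / 13.20 = 0.06404 hr⁻¹
t½ = ln 2 / k = ln 2 / 0.06404 ≈ 10.8 hours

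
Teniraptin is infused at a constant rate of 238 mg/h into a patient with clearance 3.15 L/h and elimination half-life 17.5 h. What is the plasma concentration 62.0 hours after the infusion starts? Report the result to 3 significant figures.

Css = rate / CL = 238 / 3.15 = 75.56 µg/mL
k = ln 2 / 17.5 = 0.03961 h⁻¹
C(t) = Css (1 − e^(−kt)) = 75.56 × (1 − e^(−2.456)) = 75.56 × 0.9142 ≈ 69.1 µg/mL

69.1 µg/mL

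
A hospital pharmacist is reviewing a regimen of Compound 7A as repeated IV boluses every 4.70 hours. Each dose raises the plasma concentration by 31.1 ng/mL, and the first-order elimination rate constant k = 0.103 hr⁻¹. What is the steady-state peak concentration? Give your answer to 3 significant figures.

Fraction remaining after one interval: e^(−kτ) = e^(−0.1030 × 4.70) = 0.6163
R = 1 / (1 − 0.6163) = 2.606
Css,max = 31.1 × 2.606 ≈ 81.0 ng/mL

81.0 ng/mL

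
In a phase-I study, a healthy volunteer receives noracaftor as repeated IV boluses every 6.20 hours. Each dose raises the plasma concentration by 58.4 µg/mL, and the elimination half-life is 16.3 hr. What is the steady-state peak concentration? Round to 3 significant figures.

k = ln 2 / 16.3 = 0.04252 hr⁻¹
Fraction remaining after one interval: e^(−kτ) = e^(−0.04252 × 6.20) = 0.7682
R = 1 / (1 − 0.7682) = 4.315
Css,max = 58.4 × 4.315 ≈ 252 µg/mL

252 µg/mL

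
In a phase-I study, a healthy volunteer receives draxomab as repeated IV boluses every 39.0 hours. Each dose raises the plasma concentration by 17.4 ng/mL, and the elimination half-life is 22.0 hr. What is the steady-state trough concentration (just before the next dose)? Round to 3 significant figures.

k = ln 2 / 22.0 = 0.03151 hr⁻¹
Fraction remaining after one interval: e^(−kτ) = e^(−0.03151 × 39.0) = 0.2927
R = 1 / (1 − 0.2927) = 1.414
Css,max = 17.4 × 1.414 = 24.60 ng/mL
Css,min = Css,max × e^(−kτ) = 24.60 × 0.2927 ≈ 7.20 ng/mL

7.20 ng/mL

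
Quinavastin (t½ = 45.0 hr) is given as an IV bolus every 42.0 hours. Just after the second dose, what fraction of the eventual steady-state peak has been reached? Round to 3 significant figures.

0.726

k = ln 2 / 45.0 = 0.01540 hr⁻¹
f_n = 1 − e^(−nkτ) = 1 − e^(−2 × 0.01540 × 42.0) = 1 − e^(−1.294) = 1 − 0.2742 ≈ 0.726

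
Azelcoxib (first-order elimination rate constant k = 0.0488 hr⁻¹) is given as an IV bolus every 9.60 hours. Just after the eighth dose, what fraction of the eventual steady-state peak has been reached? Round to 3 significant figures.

f_n = 1 − e^(−nkτ) = 1 − e^(−8 × 0.04880 × 9.60) = 1 − e^(−3.748) = 1 − 0.02357 ≈ 0.976

0.976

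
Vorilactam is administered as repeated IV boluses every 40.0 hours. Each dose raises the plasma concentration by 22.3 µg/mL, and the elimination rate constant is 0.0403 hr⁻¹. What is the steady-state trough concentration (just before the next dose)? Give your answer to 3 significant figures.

5.56 µg/mL

Fraction remaining after one interval: e^(−kτ) = e^(−0.04030 × 40.0) = 0.1995
R = 1 / (1 − 0.1995) = 1.249
Css,max = 22.3 × 1.249 = 27.86 µg/mL
Css,min = Css,max × e^(−kτ) = 27.86 × 0.1995 ≈ 5.56 µg/mL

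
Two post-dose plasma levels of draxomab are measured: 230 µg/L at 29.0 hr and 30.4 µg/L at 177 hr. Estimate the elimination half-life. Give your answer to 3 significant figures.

50.7 hours

k = ln(C₁/C₂) / (t₂ − t₁) = ln(230/30.4) / (177 − 29.0)
  = 2.024 / 148.0 = 0.01367 hr⁻¹
t½ = ln 2 / k = ln 2 / 0.01367 ≈ 50.7 hours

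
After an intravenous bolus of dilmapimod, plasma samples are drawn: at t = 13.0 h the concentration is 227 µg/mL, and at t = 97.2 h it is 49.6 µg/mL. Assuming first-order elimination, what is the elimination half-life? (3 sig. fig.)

38.4 hours

k = ln(C₁/C₂) / (t₂ − t₁) = ln(227/49.6) / (97.2 − 13.0)
  = 1.521 / 84.20 = 0.01806 h⁻¹
t½ = ln 2 / k = ln 2 / 0.01806 ≈ 38.4 hours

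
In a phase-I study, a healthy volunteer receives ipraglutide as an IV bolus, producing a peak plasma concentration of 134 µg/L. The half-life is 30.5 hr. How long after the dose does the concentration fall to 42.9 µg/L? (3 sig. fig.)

50.1 hours

k = ln 2 / 30.5 = 0.02273 hr⁻¹
C(t) = C₀ e^(−kt)  ⇒  t = ln(C₀/C) / k
t = ln(134/42.9) / 0.02273 = 1.139 / 0.02273 ≈ 50.1 hours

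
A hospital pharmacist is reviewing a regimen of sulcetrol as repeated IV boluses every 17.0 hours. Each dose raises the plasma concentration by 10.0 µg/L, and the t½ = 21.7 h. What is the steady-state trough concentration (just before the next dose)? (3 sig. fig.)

13.9 µg/L

k = ln 2 / 21.7 = 0.03194 h⁻¹
Fraction remaining after one interval: e^(−kτ) = e^(−0.03194 × 17.0) = 0.5810
R = 1 / (1 − 0.5810) = 2.387
Css,max = 10.0 × 2.387 = 23.87 µg/L
Css,min = Css,max × e^(−kτ) = 23.87 × 0.5810 ≈ 13.9 µg/L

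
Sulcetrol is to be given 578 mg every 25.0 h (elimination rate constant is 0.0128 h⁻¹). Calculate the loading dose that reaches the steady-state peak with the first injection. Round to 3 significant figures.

Accumulation ratio R = 1 / (1 − e^(−kτ)) = 1 / (1 − e^(−0.01280×25.0)) = 1 / (1 − 0.7261) = 3.652
Loading dose = maintenance dose × R = 578 × 3.652 ≈ 2110 mg

2110 mg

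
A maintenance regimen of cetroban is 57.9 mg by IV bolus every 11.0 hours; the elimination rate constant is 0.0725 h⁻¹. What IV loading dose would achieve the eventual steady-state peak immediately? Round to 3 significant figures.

105 mg

Accumulation ratio R = 1 / (1 − e^(−kτ)) = 1 / (1 − e^(−0.07250×11.0)) = 1 / (1 − 0.4505) = 1.820
Loading dose = maintenance dose × R = 57.9 × 1.820 ≈ 105 mg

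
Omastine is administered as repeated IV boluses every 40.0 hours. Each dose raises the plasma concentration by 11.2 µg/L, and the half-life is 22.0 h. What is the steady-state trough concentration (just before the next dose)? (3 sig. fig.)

k = ln 2 / 22.0 = 0.03151 h⁻¹
Fraction remaining after one interval: e^(−kτ) = e^(−0.03151 × 40.0) = 0.2836
R = 1 / (1 − 0.2836) = 1.396
Css,max = 11.2 × 1.396 = 15.63 µg/L
Css,min = Css,max × e^(−kτ) = 15.63 × 0.2836 ≈ 4.43 µg/L

4.43 µg/L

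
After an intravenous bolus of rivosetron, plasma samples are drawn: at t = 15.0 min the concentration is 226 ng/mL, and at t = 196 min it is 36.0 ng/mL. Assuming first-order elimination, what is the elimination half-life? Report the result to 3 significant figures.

k = ln(C₁/C₂) / (t₂ − t₁) = ln(226/36.0) / (196 − 15.0)
  = 1.837 / 181.0 = 0.01015 min⁻¹
t½ = ln 2 / k = ln 2 / 0.01015 ≈ 68.3 minutes

68.3 minutes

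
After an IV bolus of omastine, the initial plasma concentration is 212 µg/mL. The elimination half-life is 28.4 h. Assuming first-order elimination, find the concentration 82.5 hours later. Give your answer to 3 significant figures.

k = ln 2 / 28.4 = 0.02441 h⁻¹
C(t) = C₀ e^(−kt) = 212 × e^(−0.02441 × 82.5) = 212 × e^(−2.014) = 212 × 0.1335 ≈ 28.3 µg/mL

28.3 µg/mL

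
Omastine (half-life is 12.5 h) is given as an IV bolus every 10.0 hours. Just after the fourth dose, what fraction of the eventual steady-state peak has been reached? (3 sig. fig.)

k = ln 2 / 12.5 = 0.05545 h⁻¹
f_n = 1 − e^(−nkτ) = 1 − e^(−4 × 0.05545 × 10.0) = 1 − e^(−2.218) = 1 − 0.1088 ≈ 0.891

0.891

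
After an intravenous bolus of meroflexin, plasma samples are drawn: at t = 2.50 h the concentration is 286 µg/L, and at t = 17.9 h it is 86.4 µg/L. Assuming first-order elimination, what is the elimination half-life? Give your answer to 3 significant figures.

8.92 hours

k = ln(C₁/C₂) / (t₂ − t₁) = ln(286/86.4) / (17.9 − 2.50)
  = 1.197 / 15.40 = 0.07773 h⁻¹
t½ = ln 2 / k = ln 2 / 0.07773 ≈ 8.92 hours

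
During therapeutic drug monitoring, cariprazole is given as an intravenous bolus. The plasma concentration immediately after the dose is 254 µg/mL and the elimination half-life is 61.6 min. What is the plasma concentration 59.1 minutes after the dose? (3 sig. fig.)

131 µg/mL

k = ln 2 / 61.6 = 0.01125 min⁻¹
59.1 min is 0.9594 half-lives, so C = 254 × (1/2)^0.9594 = 254 × 0.5143 ≈ 131 µg/mL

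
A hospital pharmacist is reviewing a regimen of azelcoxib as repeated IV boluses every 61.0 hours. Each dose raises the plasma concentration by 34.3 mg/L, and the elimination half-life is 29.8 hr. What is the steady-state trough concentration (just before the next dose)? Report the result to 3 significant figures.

k = ln 2 / 29.8 = 0.02326 hr⁻¹
Fraction remaining after one interval: e^(−kτ) = e^(−0.02326 × 61.0) = 0.2420
R = 1 / (1 − 0.2420) = 1.319
Css,max = 34.3 × 1.319 = 45.25 mg/L
Css,min = Css,max × e^(−kτ) = 45.25 × 0.2420 ≈ 11.0 mg/L

11.0 mg/L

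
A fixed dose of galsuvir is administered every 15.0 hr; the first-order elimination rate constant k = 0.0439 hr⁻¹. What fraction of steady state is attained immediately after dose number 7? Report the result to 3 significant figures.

f_n = 1 − e^(−nkτ) = 1 − e^(−7 × 0.04390 × 15.0) = 1 − e^(−4.610) = 1 − 0.009957 ≈ 0.990

0.990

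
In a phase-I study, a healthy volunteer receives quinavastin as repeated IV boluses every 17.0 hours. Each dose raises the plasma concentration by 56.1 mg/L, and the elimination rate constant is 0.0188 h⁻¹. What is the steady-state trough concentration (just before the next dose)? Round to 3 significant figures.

149 mg/L

Fraction remaining after one interval: e^(−kτ) = e^(−0.01880 × 17.0) = 0.7264
R = 1 / (1 − 0.7264) = 3.655
Css,max = 56.1 × 3.655 = 205.1 mg/L
Css,min = Css,max × e^(−kτ) = 205.1 × 0.7264 ≈ 149 mg/L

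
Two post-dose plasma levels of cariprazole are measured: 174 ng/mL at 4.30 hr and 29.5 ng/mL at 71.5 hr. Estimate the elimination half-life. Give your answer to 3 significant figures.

k = ln(C₁/C₂) / (t₂ − t₁) = ln(174/29.5) / (71.5 − 4.30)
  = 1.775 / 67.20 = 0.02641 hr⁻¹
t½ = ln 2 / k = ln 2 / 0.02641 ≈ 26.2 hours

26.2 hours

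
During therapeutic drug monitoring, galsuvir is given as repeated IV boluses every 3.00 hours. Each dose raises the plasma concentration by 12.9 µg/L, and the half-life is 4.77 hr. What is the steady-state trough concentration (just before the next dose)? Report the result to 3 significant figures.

k = ln 2 / 4.77 = 0.1453 hr⁻¹
Fraction remaining after one interval: e^(−kτ) = e^(−0.1453 × 3.00) = 0.6467
R = 1 / (1 − 0.6467) = 2.830
Css,max = 12.9 × 2.830 = 36.51 µg/L
Css,min = Css,max × e^(−kτ) = 36.51 × 0.6467 ≈ 23.6 µg/L

23.6 µg/L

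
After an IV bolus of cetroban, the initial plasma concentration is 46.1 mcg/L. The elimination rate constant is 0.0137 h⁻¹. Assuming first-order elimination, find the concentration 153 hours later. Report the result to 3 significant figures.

C(t) = C₀ e^(−kt) = 46.1 × e^(−0.01370 × 153) = 46.1 × e^(−2.096) = 46.1 × 0.1229 ≈ 5.67 mcg/L

5.67 mcg/L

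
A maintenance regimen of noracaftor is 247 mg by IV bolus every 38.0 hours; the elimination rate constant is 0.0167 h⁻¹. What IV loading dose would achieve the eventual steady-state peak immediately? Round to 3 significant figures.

526 mg

Accumulation ratio R = 1 / (1 − e^(−kτ)) = 1 / (1 − e^(−0.01670×38.0)) = 1 / (1 − 0.5301) = 2.128
Loading dose = maintenance dose × R = 247 × 2.128 ≈ 526 mg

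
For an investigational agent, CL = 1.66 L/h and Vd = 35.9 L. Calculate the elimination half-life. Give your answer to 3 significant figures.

15.0 hours

k = CL / V = 1.66 / 35.9 = 0.04624 h⁻¹
t½ = ln 2 / k = ln 2 / 0.04624 ≈ 15.0 hours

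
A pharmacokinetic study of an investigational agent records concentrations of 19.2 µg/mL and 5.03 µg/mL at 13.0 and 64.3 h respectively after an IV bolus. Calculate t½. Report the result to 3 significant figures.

k = ln(C₁/C₂) / (t₂ − t₁) = ln(19.2/5.03) / (64.3 − 13.0)
  = 1.339 / 51.30 = 0.02611 h⁻¹
t½ = ln 2 / k = ln 2 / 0.02611 ≈ 26.5 hours

26.5 hours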